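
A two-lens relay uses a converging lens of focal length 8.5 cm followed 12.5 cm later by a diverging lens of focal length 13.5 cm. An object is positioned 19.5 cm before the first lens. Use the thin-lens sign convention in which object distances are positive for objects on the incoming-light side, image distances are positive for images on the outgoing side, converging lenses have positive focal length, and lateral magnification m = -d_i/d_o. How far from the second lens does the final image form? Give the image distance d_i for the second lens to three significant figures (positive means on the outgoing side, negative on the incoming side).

First lens: d_i1 = 1/(1/8.5 - 1/19.5) = 15.068 cm.
Since 15.068 cm > 12.5 cm, the first image lies past the second lens and serves as a virtual object: d_o2 = L - d_i1 = -2.568 cm.
Second lens: d_i2 = 1/(1/(-13.5) - 1/(-2.568)) = 3.172 cm.

3.17 cm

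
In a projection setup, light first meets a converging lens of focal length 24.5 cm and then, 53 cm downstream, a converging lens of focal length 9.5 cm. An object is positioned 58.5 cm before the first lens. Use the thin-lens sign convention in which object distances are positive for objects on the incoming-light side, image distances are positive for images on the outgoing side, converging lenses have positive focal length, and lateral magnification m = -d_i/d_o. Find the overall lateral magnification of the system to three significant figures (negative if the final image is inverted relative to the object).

Applying the thin-lens equation to the first lens, 1/24.5 = 1/58.5 + 1/d_i1, which gives d_i1 = 42.154 cm.
Its lateral magnification is m_1 = -d_i1/d_o1 = -(42.154)/58.5 = -0.7206.
The intermediate image is 42.154 cm to the right of lens 1, so d_o2 = L - d_i1 = 53 - 42.154 = 10.846 cm.
Applying the thin-lens equation again with f_2 = 9.5 cm and d_o2 = 10.846 cm gives d_i2 = 76.571 cm.
m_2 = -(76.571)/(10.846) = -7.0601.
The system's lateral magnification is m_1 m_2 = (-0.7206)(-7.0601) = 5.0874.

5.09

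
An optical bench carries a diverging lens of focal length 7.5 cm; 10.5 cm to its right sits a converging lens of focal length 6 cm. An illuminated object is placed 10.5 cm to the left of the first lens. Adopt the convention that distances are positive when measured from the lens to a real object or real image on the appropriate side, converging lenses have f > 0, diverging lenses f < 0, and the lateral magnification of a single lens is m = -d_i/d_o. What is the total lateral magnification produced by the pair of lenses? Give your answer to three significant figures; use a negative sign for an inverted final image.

First lens: d_i1 = 1/(1/(-7.5) - 1/10.5) = -4.375 cm.
m_1 = -(-4.375)/10.5 = 0.4167.
The intermediate image is virtual, 4.375 cm to the left of lens 1, so d_o2 = L - d_i1 = 10.5 - (-4.375) = 14.875 cm.
Second lens: d_i2 = 1/(1/6 - 1/(14.875)) = 10.056 cm.
m_2 = -(10.056)/(14.875) = -0.6761.
The system's lateral magnification is m_1 m_2 = (0.4167)(-0.6761) = -0.2817.

-0.282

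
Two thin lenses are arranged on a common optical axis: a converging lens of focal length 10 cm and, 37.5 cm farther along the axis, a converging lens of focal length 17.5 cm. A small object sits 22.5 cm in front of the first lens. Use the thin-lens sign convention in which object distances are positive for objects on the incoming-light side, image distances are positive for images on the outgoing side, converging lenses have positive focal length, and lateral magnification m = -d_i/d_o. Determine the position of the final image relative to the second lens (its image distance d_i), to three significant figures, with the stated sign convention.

171 cm

Lens 1: 1/d_i1 = 1/f_1 - 1/d_o1 = 1/10 - 1/22.5 = 0.05556 cm^-1, so d_i1 = 18.000 cm.
Object distance for lens 2: d_o2 = 37.5 - 18.000 = 19.500 cm.
Lens 2: 1/d_i2 = 1/f_2 - 1/d_o2 = 1/17.5 - 1/(19.500) = 0.00586 cm^-1, so d_i2 = 170.625 cm.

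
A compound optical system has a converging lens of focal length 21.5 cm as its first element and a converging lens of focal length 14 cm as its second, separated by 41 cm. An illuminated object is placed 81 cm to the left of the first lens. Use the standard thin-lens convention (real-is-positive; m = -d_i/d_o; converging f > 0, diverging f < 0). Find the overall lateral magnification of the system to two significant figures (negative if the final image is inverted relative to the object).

-2.2

Applying the thin-lens equation to the first lens, 1/21.5 = 1/81 + 1/d_i1, which gives d_i1 = 29.269 cm.
Its lateral magnification is m_1 = -d_i1/d_o1 = -(29.269)/81 = -0.3613.
The intermediate image is 29.269 cm to the right of lens 1, so d_o2 = L - d_i1 = 41 - 29.269 = 11.731 cm.
Applying the thin-lens equation again with f_2 = 14 cm and d_o2 = 11.731 cm gives d_i2 = -72.385 cm.
m_2 = -(-72.385)/(11.731) = 6.1704.
The system's lateral magnification is m_1 m_2 = (-0.3613)(6.1704) = -2.2296.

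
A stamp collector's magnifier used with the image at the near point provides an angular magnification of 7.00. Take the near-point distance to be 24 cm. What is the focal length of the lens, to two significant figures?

For the image at the near point, M = 1 + D/f.
f = D/(M - 1) = 24/(7.0 - 1) = 4.000 cm.

4.0 cm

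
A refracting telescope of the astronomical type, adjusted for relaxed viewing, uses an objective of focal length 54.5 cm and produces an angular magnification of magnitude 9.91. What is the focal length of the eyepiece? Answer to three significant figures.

|M| = f_obj/f_eye, so f_eye = f_obj/|M| = 54.5/9.91 = 5.499 cm.

5.50 cm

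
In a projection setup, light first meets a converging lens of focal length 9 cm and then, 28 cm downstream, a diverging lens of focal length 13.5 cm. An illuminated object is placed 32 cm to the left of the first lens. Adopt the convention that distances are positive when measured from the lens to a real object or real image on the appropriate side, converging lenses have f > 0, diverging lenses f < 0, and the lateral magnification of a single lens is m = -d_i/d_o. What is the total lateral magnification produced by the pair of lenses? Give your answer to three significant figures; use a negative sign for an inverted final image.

-0.182

First lens: d_i1 = 1/(1/9 - 1/32) = 12.522 cm.
m_1 = -(12.522)/32 = -0.3913.
The intermediate image is 12.522 cm to the right of lens 1, so d_o2 = L - d_i1 = 28 - 12.522 = 15.478 cm.
Second lens: d_i2 = 1/(1/(-13.5) - 1/(15.478)) = -7.211 cm.
m_2 = -(-7.211)/(15.478) = 0.4659.
The system's lateral magnification is m_1 m_2 = (-0.3913)(0.4659) = -0.1823.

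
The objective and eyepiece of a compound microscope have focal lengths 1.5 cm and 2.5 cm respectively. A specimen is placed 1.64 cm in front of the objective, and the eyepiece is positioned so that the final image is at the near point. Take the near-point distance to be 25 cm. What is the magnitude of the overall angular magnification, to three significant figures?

Objective: 1/d_i = 1/f_obj - 1/d_o = 1/1.5 - 1/1.64 = 0.05691 cm^-1, so d_i = 17.571 cm.
m_obj = -d_i/d_o = -17.571/1.64 = -10.714.
Eyepiece angular magnification (image at near point): M_eye = 1 + D/f_e = 1 + 25/2.5 = 11.000.
Overall M = m_obj x M_eye = (-10.714)(11.000) = -117.86.
|M| = 117.86.

118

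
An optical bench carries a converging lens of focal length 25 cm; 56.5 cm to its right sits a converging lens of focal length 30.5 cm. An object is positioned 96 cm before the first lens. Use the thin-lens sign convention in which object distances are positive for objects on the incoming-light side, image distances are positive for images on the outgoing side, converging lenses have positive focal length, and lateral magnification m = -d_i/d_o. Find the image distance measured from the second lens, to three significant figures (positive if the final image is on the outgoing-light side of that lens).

-88.7 cm

First lens: d_i1 = 1/(1/25 - 1/96) = 33.803 cm.
The intermediate image is 33.803 cm to the right of lens 1, so d_o2 = L - d_i1 = 56.5 - 33.803 = 22.697 cm.
Second lens: d_i2 = 1/(1/30.5 - 1/(22.697)) = -88.720 cm.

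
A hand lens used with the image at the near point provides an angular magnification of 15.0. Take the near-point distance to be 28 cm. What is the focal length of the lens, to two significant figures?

For the image at the near point, M = 1 + D/f.
f = D/(M - 1) = 28/(15.0 - 1) = 2.000 cm.

2.0 cm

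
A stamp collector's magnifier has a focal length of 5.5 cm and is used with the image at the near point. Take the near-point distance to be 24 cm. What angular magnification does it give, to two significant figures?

M = 1 + D/f = 1 + 24/5.5 = 5.364.

5.4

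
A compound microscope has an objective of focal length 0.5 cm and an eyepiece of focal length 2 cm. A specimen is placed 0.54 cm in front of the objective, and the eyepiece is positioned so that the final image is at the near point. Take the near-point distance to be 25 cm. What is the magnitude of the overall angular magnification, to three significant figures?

Objective: 1/d_i = 1/f_obj - 1/d_o = 1/0.5 - 1/0.54 = 0.14815 cm^-1, so d_i = 6.750 cm.
m_obj = -d_i/d_o = -6.750/0.54 = -12.500.
Eyepiece angular magnification (image at near point): M_eye = 1 + D/f_e = 1 + 25/2 = 13.500.
Overall M = m_obj x M_eye = (-12.500)(13.500) = -168.75.
|M| = 168.75.

169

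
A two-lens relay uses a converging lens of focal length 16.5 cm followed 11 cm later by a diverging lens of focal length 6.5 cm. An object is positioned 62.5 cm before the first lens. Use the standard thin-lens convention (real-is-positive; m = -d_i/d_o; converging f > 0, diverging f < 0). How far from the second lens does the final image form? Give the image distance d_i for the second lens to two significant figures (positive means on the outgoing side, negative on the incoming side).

-15 cm

Applying the thin-lens equation to the first lens, 1/16.5 = 1/62.5 + 1/d_i1, which gives d_i1 = 22.418 cm.
This image would form 22.418 cm past lens 1, i.e. 11.418 cm beyond lens 2, so it is a virtual object for lens 2: d_o2 = 11 - 22.418 = -11.418 cm.
Applying the thin-lens equation again with f_2 = -6.5 cm and d_o2 = -11.418 cm gives d_i2 = -15.090 cm.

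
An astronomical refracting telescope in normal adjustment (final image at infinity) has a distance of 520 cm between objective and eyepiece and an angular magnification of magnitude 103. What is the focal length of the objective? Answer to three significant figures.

515 cm

In normal adjustment the tube length equals f_obj + f_eye and |M| = f_obj/f_eye.
So f_obj = 103 f_eye and 103 f_eye + f_eye = 520 cm, giving f_eye = 520/104 = 5.000 cm and f_obj = 515.000 cm.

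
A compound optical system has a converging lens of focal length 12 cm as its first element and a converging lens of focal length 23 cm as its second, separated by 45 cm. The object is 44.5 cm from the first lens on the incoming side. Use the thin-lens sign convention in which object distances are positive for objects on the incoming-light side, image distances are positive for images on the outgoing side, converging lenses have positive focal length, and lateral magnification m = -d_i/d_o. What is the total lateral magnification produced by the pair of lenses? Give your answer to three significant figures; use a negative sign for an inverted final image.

1.52

Lens 1: 1/d_i1 = 1/f_1 - 1/d_o1 = 1/12 - 1/44.5 = 0.06086 cm^-1, so d_i1 = 16.431 cm.
m_1 = -(16.431)/44.5 = -0.3692.
Object distance for lens 2: d_o2 = 45 - 16.431 = 28.569 cm.
Lens 2: 1/d_i2 = 1/f_2 - 1/d_o2 = 1/23 - 1/(28.569) = 0.00848 cm^-1, so d_i2 = 117.986 cm.
m_2 = -(117.986)/(28.569) = -4.1298.
The system's lateral magnification is m_1 m_2 = (-0.3692)(-4.1298) = 1.5249.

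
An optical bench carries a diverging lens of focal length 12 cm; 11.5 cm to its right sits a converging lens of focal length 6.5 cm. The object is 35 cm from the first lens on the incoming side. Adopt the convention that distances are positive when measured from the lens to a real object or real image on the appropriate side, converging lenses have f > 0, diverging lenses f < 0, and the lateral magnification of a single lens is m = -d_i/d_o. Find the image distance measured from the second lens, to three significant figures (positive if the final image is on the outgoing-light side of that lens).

Lens 1: 1/d_i1 = 1/f_1 - 1/d_o1 = 1/(-12) - 1/35 = -0.11190 cm^-1, so d_i1 = -8.936 cm.
The intermediate image is virtual, 8.936 cm to the left of lens 1, so d_o2 = L - d_i1 = 11.5 - (-8.936) = 20.436 cm.
Lens 2: 1/d_i2 = 1/f_2 - 1/d_o2 = 1/6.5 - 1/(20.436) = 0.10491 cm^-1, so d_i2 = 9.532 cm.

9.53 cm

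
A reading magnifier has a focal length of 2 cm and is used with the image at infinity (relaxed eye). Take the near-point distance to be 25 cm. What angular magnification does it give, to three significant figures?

M = D/f = 25/2 = 12.500.

12.5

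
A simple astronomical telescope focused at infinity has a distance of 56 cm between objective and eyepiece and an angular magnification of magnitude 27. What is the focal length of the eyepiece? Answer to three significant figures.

In normal adjustment the tube length equals f_obj + f_eye and |M| = f_obj/f_eye.
So f_obj = 27 f_eye and 27 f_eye + f_eye = 56 cm, giving f_eye = 56/28 = 2.000 cm and f_obj = 54.000 cm.

2.00 cm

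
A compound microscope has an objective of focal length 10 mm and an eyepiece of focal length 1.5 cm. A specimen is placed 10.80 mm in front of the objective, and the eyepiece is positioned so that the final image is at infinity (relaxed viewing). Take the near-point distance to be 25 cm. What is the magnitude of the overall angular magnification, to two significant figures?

210

Convert to cm: f_obj = 10 mm = 1 cm; d_o = 10.80 mm = 1.08 cm.
Objective: 1/d_i = 1/f_obj - 1/d_o = 1/1 - 1/1.08 = 0.07407 cm^-1, so d_i = 13.500 cm.
m_obj = -d_i/d_o = -13.500/1.08 = -12.500.
Eyepiece angular magnification (image at infinity): M_eye = D/f_e = 25/1.5 = 16.667.
Overall M = m_obj x M_eye = (-12.500)(16.667) = -208.33.
|M| = 208.33.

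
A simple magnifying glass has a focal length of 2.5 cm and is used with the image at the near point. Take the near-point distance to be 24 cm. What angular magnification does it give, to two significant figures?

11

M = 1 + D/f = 1 + 24/2.5 = 10.600.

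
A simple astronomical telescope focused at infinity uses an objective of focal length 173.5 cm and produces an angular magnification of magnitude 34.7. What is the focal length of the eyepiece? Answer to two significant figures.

|M| = f_obj/f_eye, so f_eye = f_obj/|M| = 173.5/34.7 = 5.000 cm.

5.0 cm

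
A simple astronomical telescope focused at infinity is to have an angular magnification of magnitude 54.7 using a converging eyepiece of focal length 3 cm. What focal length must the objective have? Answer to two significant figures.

160 cm

|M| = f_obj/|f_eye|, so f_obj = |M| x |f_eye| = 54.7 x 3 = 164.100 cm.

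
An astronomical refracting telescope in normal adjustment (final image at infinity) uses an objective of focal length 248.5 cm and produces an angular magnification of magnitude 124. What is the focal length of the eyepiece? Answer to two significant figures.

2.0 cm

|M| = f_obj/f_eye, so f_eye = f_obj/|M| = 248.5/124.0 = 2.004 cm.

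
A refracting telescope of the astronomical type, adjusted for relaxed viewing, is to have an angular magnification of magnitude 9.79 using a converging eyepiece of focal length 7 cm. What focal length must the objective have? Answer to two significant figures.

|M| = f_obj/|f_eye|, so f_obj = |M| x |f_eye| = 9.79 x 7 = 68.530 cm.

69 cm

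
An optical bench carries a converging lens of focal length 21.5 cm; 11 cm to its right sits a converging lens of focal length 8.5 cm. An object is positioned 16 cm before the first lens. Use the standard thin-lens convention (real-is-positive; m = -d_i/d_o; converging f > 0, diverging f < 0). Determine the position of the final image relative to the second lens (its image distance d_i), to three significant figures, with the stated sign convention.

9.61 cm

Applying the thin-lens equation to the first lens, 1/21.5 = 1/16 + 1/d_i1, which gives d_i1 = -62.545 cm.
With d_i1 < 0 the first image is virtual and lies on the object side; the object distance for lens 2 is d_o2 = 11 - (-62.545) = 73.545 cm.
Applying the thin-lens equation again with f_2 = 8.5 cm and d_o2 = 73.545 cm gives d_i2 = 9.611 cm.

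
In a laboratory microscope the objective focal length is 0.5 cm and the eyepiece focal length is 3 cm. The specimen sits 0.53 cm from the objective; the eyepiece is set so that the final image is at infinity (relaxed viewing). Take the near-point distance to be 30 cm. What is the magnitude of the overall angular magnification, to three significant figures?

167

Objective: 1/d_i = 1/f_obj - 1/d_o = 1/0.5 - 1/0.53 = 0.11321 cm^-1, so d_i = 8.833 cm.
m_obj = -d_i/d_o = -8.833/0.53 = -16.667.
Eyepiece angular magnification (image at infinity): M_eye = D/f_e = 30/3 = 10.000.
Overall M = m_obj x M_eye = (-16.667)(10.000) = -166.67.
|M| = 166.67.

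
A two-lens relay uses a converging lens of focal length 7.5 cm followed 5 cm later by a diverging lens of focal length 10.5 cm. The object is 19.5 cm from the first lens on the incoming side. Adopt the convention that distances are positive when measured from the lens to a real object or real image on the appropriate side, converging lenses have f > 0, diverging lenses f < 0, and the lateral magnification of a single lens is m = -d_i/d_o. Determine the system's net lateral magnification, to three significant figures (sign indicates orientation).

First lens: d_i1 = 1/(1/7.5 - 1/19.5) = 12.188 cm.
m_1 = -(12.188)/19.5 = -0.6250.
This image would form 12.188 cm past lens 1, i.e. 7.188 cm beyond lens 2, so it is a virtual object for lens 2: d_o2 = 5 - 12.188 = -7.188 cm.
Second lens: d_i2 = 1/(1/(-10.5) - 1/(-7.188)) = 22.783 cm.
m_2 = -(22.783)/(-7.188) = 3.1698.
Overall magnification: m = m_1 m_2 = -1.9811.

-1.98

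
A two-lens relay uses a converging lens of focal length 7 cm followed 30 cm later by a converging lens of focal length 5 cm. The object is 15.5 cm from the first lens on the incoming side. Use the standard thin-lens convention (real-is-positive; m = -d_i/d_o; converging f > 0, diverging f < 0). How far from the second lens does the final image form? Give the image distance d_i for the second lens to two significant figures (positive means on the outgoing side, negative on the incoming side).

Applying the thin-lens equation to the first lens, 1/7 = 1/15.5 + 1/d_i1, which gives d_i1 = 12.765 cm.
That image sits 17.235 cm in front of the second lens, so d_o2 = 17.235 cm.
Applying the thin-lens equation again with f_2 = 5 cm and d_o2 = 17.235 cm gives d_i2 = 7.043 cm.

7.0 cm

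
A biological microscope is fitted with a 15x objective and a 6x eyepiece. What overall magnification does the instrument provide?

90

The overall magnification of a compound microscope is the product of the objective and eyepiece magnifications:
M = M_obj x M_eye = 15 x 6 = 90.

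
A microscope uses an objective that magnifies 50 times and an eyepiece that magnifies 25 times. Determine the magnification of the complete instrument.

1250

The overall magnification of a compound microscope is the product of the objective and eyepiece magnifications:
M = M_obj x M_eye = 50 x 25 = 1250.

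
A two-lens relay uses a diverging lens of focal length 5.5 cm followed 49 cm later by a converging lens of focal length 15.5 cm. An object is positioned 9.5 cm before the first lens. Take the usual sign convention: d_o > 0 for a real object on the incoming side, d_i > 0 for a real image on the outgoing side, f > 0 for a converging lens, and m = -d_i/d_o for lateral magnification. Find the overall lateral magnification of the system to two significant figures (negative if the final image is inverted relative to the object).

-0.15

First lens: d_i1 = 1/(1/(-5.5) - 1/9.5) = -3.483 cm.
m_1 = -(-3.483)/9.5 = 0.3667.
With d_i1 < 0 the first image is virtual and lies on the object side; the object distance for lens 2 is d_o2 = 49 - (-3.483) = 52.483 cm.
Second lens: d_i2 = 1/(1/15.5 - 1/(52.483)) = 21.996 cm.
m_2 = -(21.996)/(52.483) = -0.4191.
Overall magnification: m = m_1 m_2 = -0.1537.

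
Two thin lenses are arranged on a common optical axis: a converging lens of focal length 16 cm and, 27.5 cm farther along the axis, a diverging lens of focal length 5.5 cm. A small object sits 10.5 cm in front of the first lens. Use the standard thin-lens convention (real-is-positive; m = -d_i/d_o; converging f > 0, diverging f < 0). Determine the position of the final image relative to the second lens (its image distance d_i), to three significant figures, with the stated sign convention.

-5.02 cm

Applying the thin-lens equation to the first lens, 1/16 = 1/10.5 + 1/d_i1, which gives d_i1 = -30.545 cm.
The intermediate image is virtual, 30.545 cm to the left of lens 1, so d_o2 = L - d_i1 = 27.5 - (-30.545) = 58.045 cm.
Applying the thin-lens equation again with f_2 = -5.5 cm and d_o2 = 58.045 cm gives d_i2 = -5.024 cm.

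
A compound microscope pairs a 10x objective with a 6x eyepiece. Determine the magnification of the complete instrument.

60

The overall magnification of a compound microscope is the product of the objective and eyepiece magnifications:
M = M_obj x M_eye = 10 x 6 = 60.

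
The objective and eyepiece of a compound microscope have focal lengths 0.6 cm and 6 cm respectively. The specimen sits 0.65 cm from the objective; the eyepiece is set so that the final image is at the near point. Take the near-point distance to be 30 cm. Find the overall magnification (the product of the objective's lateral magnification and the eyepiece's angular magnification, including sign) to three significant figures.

Objective: 1/d_i = 1/f_obj - 1/d_o = 1/0.6 - 1/0.65 = 0.12821 cm^-1, so d_i = 7.800 cm.
m_obj = -d_i/d_o = -7.800/0.65 = -12.000.
Eyepiece angular magnification (image at near point): M_eye = 1 + D/f_e = 1 + 30/6 = 6.000.
Overall M = m_obj x M_eye = (-12.000)(6.000) = -72.00.

-72.0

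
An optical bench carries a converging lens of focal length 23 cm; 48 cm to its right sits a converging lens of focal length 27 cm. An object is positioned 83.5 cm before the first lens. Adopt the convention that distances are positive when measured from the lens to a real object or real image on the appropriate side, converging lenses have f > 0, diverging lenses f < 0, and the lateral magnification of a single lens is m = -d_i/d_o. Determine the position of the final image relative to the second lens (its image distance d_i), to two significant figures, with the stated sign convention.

-41 cm

Lens 1: 1/d_i1 = 1/f_1 - 1/d_o1 = 1/23 - 1/83.5 = 0.03150 cm^-1, so d_i1 = 31.744 cm.
That image sits 16.256 cm in front of the second lens, so d_o2 = 16.256 cm.
Lens 2: 1/d_i2 = 1/f_2 - 1/d_o2 = 1/27 - 1/(16.256) = -0.02448 cm^-1, so d_i2 = -40.853 cm.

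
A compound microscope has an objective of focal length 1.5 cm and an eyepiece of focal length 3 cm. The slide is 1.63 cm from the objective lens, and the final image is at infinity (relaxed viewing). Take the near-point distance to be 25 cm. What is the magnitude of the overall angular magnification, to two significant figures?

Objective: 1/d_i = 1/f_obj - 1/d_o = 1/1.5 - 1/1.63 = 0.05317 cm^-1, so d_i = 18.808 cm.
m_obj = -d_i/d_o = -18.808/1.63 = -11.538.
Eyepiece angular magnification (image at infinity): M_eye = D/f_e = 25/3 = 8.333.
Overall M = m_obj x M_eye = (-11.538)(8.333) = -96.15.
|M| = 96.15.

96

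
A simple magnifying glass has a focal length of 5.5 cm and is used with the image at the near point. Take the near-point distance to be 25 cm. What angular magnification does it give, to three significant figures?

M = 1 + D/f = 1 + 25/5.5 = 5.545.

5.55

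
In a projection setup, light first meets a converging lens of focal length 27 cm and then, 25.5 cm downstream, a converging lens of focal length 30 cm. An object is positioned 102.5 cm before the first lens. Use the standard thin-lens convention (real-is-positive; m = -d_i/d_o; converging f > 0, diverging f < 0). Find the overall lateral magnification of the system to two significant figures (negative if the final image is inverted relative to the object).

First lens: d_i1 = 1/(1/27 - 1/102.5) = 36.656 cm.
m_1 = -(36.656)/102.5 = -0.3576.
This image would form 36.656 cm past lens 1, i.e. 11.156 cm beyond lens 2, so it is a virtual object for lens 2: d_o2 = 25.5 - 36.656 = -11.156 cm.
Second lens: d_i2 = 1/(1/30 - 1/(-11.156)) = 8.132 cm.
m_2 = -(8.132)/(-11.156) = 0.7289.
The system's lateral magnification is m_1 m_2 = (-0.3576)(0.7289) = -0.2607.

-0.26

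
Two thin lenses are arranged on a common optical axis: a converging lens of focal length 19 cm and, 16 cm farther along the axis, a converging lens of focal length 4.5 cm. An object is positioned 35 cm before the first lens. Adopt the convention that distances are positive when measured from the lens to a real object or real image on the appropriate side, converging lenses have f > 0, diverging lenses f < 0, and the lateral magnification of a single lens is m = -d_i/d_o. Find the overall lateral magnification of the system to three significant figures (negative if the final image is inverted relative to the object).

-0.178

Applying the thin-lens equation to the first lens, 1/19 = 1/35 + 1/d_i1, which gives d_i1 = 41.562 cm.
Its lateral magnification is m_1 = -d_i1/d_o1 = -(41.562)/35 = -1.1875.
This image would form 41.562 cm past lens 1, i.e. 25.562 cm beyond lens 2, so it is a virtual object for lens 2: d_o2 = 16 - 41.562 = -25.562 cm.
Applying the thin-lens equation again with f_2 = 4.5 cm and d_o2 = -25.562 cm gives d_i2 = 3.826 cm.
m_2 = -(3.826)/(-25.562) = 0.1497.
Total m = m_1 x m_2 = (-1.1875)(0.1497) = -0.1778.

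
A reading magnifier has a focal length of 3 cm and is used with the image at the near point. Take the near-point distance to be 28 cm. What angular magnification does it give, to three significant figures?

10.3

M = 1 + D/f = 1 + 28/3 = 10.333.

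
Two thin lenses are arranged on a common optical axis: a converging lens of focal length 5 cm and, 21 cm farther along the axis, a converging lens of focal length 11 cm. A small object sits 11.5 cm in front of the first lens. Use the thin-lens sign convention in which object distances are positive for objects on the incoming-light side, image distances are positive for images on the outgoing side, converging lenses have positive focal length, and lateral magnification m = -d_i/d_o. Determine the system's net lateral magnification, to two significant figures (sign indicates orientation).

7.3

Applying the thin-lens equation to the first lens, 1/5 = 1/11.5 + 1/d_i1, which gives d_i1 = 8.846 cm.
Its lateral magnification is m_1 = -d_i1/d_o1 = -(8.846)/11.5 = -0.7692.
That image sits 12.154 cm in front of the second lens, so d_o2 = 12.154 cm.
Applying the thin-lens equation again with f_2 = 11 cm and d_o2 = 12.154 cm gives d_i2 = 115.867 cm.
m_2 = -(115.867)/(12.154) = -9.5333.
The system's lateral magnification is m_1 m_2 = (-0.7692)(-9.5333) = 7.3333.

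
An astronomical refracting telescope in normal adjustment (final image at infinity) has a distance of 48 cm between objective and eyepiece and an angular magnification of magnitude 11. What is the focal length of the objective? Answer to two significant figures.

44 cm

In normal adjustment the tube length equals f_obj + f_eye and |M| = f_obj/f_eye.
So f_obj = 11 f_eye and 11 f_eye + f_eye = 48 cm, giving f_eye = 48/12 = 4.000 cm and f_obj = 44.000 cm.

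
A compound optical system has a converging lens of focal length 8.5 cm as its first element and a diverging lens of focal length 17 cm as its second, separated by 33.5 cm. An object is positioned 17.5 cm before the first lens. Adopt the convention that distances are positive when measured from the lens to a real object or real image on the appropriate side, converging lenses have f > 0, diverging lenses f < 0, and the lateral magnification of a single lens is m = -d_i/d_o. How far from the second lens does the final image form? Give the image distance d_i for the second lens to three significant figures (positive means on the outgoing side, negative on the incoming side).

Lens 1: 1/d_i1 = 1/f_1 - 1/d_o1 = 1/8.5 - 1/17.5 = 0.06050 cm^-1, so d_i1 = 16.528 cm.
That image sits 16.972 cm in front of the second lens, so d_o2 = 16.972 cm.
Lens 2: 1/d_i2 = 1/f_2 - 1/d_o2 = 1/(-17) - 1/(16.972) = -0.11774 cm^-1, so d_i2 = -8.493 cm.

-8.49 cm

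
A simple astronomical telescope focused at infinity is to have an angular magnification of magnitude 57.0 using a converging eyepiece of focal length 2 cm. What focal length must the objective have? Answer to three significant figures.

|M| = f_obj/|f_eye|, so f_obj = |M| x |f_eye| = 57.0 x 2 = 114.000 cm.

114 cm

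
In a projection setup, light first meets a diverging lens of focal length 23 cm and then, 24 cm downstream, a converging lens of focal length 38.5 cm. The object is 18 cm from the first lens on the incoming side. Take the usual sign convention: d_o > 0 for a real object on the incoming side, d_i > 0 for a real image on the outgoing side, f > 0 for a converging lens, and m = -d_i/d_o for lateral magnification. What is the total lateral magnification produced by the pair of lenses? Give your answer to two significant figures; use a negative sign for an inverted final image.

Applying the thin-lens equation to the first lens, 1/(-23) = 1/18 + 1/d_i1, which gives d_i1 = -10.098 cm.
Its lateral magnification is m_1 = -d_i1/d_o1 = -(-10.098)/18 = 0.5610.
The intermediate image is virtual, 10.098 cm to the left of lens 1, so d_o2 = L - d_i1 = 24 - (-10.098) = 34.098 cm.
Applying the thin-lens equation again with f_2 = 38.5 cm and d_o2 = 34.098 cm gives d_i2 = -298.188 cm.
m_2 = -(-298.188)/(34.098) = 8.7452.
The system's lateral magnification is m_1 m_2 = (0.5610)(8.7452) = 4.9058.

4.9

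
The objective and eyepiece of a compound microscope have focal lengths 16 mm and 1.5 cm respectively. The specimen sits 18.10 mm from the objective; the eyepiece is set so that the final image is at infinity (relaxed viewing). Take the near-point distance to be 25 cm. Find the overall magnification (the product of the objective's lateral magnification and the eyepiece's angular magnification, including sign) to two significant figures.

Convert to cm: f_obj = 16 mm = 1.6 cm; d_o = 18.10 mm = 1.81 cm.
Objective: 1/d_i = 1/f_obj - 1/d_o = 1/1.6 - 1/1.81 = 0.07251 cm^-1, so d_i = 13.790 cm.
m_obj = -d_i/d_o = -13.790/1.81 = -7.619.
Eyepiece angular magnification (image at infinity): M_eye = D/f_e = 25/1.5 = 16.667.
Overall M = m_obj x M_eye = (-7.619)(16.667) = -126.98.

-130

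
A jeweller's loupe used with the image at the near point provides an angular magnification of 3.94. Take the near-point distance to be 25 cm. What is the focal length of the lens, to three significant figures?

For the image at the near point, M = 1 + D/f.
f = D/(M - 1) = 25/(3.94 - 1) = 8.503 cm.

8.50 cm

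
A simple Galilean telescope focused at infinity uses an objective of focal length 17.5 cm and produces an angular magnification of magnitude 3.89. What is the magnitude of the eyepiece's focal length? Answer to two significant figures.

|M| = f_obj/|f_eye|, so |f_eye| = f_obj/|M| = 17.5/3.89 = 4.499 cm.
(The eyepiece is diverging, so its signed focal length is -4.499 cm.)

4.5 cm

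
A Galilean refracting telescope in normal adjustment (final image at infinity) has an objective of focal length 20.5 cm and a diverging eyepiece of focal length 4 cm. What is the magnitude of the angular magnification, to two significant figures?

|M| = f_obj/|f_eye| = 20.5/4 = 5.125.

5.1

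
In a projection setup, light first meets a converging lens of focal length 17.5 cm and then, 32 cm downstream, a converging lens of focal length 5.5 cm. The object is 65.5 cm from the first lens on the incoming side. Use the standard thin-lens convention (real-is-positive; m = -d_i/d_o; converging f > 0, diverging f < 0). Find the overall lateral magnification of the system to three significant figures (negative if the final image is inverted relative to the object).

Lens 1: 1/d_i1 = 1/f_1 - 1/d_o1 = 1/17.5 - 1/65.5 = 0.04188 cm^-1, so d_i1 = 23.880 cm.
m_1 = -(23.880)/65.5 = -0.3646.
That image sits 8.120 cm in front of the second lens, so d_o2 = 8.120 cm.
Lens 2: 1/d_i2 = 1/f_2 - 1/d_o2 = 1/5.5 - 1/(8.120) = 0.05866 cm^-1, so d_i2 = 17.047 cm.
m_2 = -(17.047)/(8.120) = -2.0994.
Overall magnification: m = m_1 m_2 = 0.7654.

0.765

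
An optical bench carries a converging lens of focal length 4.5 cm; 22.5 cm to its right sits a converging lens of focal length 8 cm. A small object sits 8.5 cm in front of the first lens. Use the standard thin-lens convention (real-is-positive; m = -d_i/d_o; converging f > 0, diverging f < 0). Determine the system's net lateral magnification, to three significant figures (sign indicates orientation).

First lens: d_i1 = 1/(1/4.5 - 1/8.5) = 9.563 cm.
m_1 = -(9.563)/8.5 = -1.1250.
The intermediate image is 9.563 cm to the right of lens 1, so d_o2 = L - d_i1 = 22.5 - 9.563 = 12.937 cm.
Second lens: d_i2 = 1/(1/8 - 1/(12.937)) = 20.962 cm.
m_2 = -(20.962)/(12.937) = -1.6203.
The system's lateral magnification is m_1 m_2 = (-1.1250)(-1.6203) = 1.8228.

1.82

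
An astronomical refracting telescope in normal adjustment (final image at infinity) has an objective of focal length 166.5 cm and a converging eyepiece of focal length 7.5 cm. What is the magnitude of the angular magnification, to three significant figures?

22.2

|M| = f_obj/|f_eye| = 166.5/7.5 = 22.200.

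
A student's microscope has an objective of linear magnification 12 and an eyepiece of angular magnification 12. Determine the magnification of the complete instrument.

144

The overall magnification of a compound microscope is the product of the objective and eyepiece magnifications:
M = M_obj x M_eye = 12 x 12 = 144.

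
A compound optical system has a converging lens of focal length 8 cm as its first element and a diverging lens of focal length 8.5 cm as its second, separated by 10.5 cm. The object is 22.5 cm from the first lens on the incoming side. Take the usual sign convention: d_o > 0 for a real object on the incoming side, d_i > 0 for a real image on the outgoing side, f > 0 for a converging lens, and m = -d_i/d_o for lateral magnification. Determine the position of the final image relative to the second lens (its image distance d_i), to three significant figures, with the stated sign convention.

2.47 cm

First lens: d_i1 = 1/(1/8 - 1/22.5) = 12.414 cm.
Since 12.414 cm > 10.5 cm, the first image lies past the second lens and serves as a virtual object: d_o2 = L - d_i1 = -1.914 cm.
Second lens: d_i2 = 1/(1/(-8.5) - 1/(-1.914)) = 2.470 cm.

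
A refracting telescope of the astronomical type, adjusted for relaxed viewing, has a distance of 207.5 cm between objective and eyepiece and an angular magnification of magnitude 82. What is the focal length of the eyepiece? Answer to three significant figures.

2.50 cm

In normal adjustment the tube length equals f_obj + f_eye and |M| = f_obj/f_eye.
So f_obj = 82 f_eye and 82 f_eye + f_eye = 207.5 cm, giving f_eye = 207.5/83 = 2.500 cm and f_obj = 205.000 cm.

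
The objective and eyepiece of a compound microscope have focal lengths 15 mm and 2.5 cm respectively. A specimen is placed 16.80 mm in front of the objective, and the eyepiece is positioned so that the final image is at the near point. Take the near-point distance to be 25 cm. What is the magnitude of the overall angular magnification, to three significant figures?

91.7

Convert to cm: f_obj = 15 mm = 1.5 cm; d_o = 16.80 mm = 1.68 cm.
Objective: 1/d_i = 1/f_obj - 1/d_o = 1/1.5 - 1/1.68 = 0.07143 cm^-1, so d_i = 14.000 cm.
m_obj = -d_i/d_o = -14.000/1.68 = -8.333.
Eyepiece angular magnification (image at near point): M_eye = 1 + D/f_e = 1 + 25/2.5 = 11.000.
Overall M = m_obj x M_eye = (-8.333)(11.000) = -91.67.
|M| = 91.67.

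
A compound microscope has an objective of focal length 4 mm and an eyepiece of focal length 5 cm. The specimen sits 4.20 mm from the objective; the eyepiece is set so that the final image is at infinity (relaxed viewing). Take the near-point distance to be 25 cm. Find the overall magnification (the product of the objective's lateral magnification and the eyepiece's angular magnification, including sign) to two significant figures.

Convert to cm: f_obj = 4 mm = 0.4 cm; d_o = 4.20 mm = 0.42 cm.
Objective: 1/d_i = 1/f_obj - 1/d_o = 1/0.4 - 1/0.42 = 0.11905 cm^-1, so d_i = 8.400 cm.
m_obj = -d_i/d_o = -8.400/0.42 = -20.000.
Eyepiece angular magnification (image at infinity): M_eye = D/f_e = 25/5 = 5.000.
Overall M = m_obj x M_eye = (-20.000)(5.000) = -100.00.

-100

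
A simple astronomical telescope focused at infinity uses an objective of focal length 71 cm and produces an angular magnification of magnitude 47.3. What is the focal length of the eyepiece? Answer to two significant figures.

1.5 cm

|M| = f_obj/f_eye, so f_eye = f_obj/|M| = 71/47.3 = 1.501 cm.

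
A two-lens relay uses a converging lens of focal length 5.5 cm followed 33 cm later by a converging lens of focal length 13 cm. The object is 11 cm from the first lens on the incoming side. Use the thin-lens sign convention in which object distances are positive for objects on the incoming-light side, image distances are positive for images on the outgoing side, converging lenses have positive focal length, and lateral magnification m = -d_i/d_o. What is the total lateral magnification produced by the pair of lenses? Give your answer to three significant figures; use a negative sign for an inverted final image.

First lens: d_i1 = 1/(1/5.5 - 1/11) = 11.000 cm.
m_1 = -(11.000)/11 = -1.0000.
That image sits 22.000 cm in front of the second lens, so d_o2 = 22.000 cm.
Second lens: d_i2 = 1/(1/13 - 1/(22.000)) = 31.778 cm.
m_2 = -(31.778)/(22.000) = -1.4444.
Overall magnification: m = m_1 m_2 = 1.4444.

1.44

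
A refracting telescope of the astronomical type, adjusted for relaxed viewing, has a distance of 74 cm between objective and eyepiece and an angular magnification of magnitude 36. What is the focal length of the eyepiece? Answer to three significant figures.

In normal adjustment the tube length equals f_obj + f_eye and |M| = f_obj/f_eye.
So f_obj = 36 f_eye and 36 f_eye + f_eye = 74 cm, giving f_eye = 74/37 = 2.000 cm and f_obj = 72.000 cm.

2.00 cm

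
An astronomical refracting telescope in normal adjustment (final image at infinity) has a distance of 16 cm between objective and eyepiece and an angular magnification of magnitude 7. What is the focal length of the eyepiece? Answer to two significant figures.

In normal adjustment the tube length equals f_obj + f_eye and |M| = f_obj/f_eye.
So f_obj = 7 f_eye and 7 f_eye + f_eye = 16 cm, giving f_eye = 16/8 = 2.000 cm and f_obj = 14.000 cm.

2.0 cm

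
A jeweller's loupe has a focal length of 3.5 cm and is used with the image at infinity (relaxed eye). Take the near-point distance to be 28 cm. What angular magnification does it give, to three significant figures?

M = D/f = 28/3.5 = 8.000.

8.00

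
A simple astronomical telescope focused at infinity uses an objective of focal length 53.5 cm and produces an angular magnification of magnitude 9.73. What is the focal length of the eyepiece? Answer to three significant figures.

|M| = f_obj/f_eye, so f_eye = f_obj/|M| = 53.5/9.73 = 5.498 cm.

5.50 cm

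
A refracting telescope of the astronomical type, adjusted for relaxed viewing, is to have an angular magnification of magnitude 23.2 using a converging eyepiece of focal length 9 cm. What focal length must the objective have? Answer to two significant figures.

210 cm

|M| = f_obj/|f_eye|, so f_obj = |M| x |f_eye| = 23.2 x 9 = 208.800 cm.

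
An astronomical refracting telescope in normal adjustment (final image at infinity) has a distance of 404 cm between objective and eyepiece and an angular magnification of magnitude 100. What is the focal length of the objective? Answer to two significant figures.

400 cm

In normal adjustment the tube length equals f_obj + f_eye and |M| = f_obj/f_eye.
So f_obj = 100 f_eye and 100 f_eye + f_eye = 404 cm, giving f_eye = 404/101 = 4.000 cm and f_obj = 400.000 cm.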